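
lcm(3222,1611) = 3222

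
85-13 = 72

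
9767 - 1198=8569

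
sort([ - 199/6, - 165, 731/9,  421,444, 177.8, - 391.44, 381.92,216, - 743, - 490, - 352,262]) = [  -  743, - 490, - 391.44,-352,-165, - 199/6,731/9  ,  177.8, 216, 262,381.92,421, 444 ]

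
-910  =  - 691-219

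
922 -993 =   -  71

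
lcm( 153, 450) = 7650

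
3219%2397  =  822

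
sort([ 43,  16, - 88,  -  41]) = [- 88,-41,16,43]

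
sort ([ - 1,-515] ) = [ - 515, - 1] 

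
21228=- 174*(-122)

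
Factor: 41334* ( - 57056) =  - 2^6*3^1*83^2 * 1783^1 = -2358352704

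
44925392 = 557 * 80656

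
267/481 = 267/481 =0.56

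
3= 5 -2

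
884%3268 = 884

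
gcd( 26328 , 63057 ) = 3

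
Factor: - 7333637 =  - 1063^1*6899^1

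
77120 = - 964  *( - 80 ) 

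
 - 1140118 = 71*(  -  16058)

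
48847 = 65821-16974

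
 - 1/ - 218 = 1/218 = 0.00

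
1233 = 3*411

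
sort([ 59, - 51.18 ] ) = [ - 51.18, 59 ]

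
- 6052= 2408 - 8460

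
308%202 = 106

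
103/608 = 103/608 = 0.17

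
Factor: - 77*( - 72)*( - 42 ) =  - 2^4*3^3*7^2*11^1 = - 232848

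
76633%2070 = 43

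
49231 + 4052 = 53283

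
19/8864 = 19/8864 = 0.00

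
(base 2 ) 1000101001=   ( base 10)553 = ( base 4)20221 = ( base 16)229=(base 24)n1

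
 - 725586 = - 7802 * 93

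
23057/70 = 23057/70 = 329.39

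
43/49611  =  43/49611 = 0.00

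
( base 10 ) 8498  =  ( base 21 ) j5e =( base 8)20462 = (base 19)14A5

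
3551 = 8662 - 5111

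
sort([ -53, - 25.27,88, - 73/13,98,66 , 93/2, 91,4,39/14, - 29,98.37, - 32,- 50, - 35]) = [ - 53, - 50, - 35, -32, - 29, - 25.27, - 73/13,39/14, 4, 93/2, 66 , 88,91,98,98.37]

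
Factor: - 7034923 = -7^1*17^1*31^1*1907^1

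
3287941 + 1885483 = 5173424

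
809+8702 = 9511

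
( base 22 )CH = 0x119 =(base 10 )281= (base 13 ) 188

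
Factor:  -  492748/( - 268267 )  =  2^2*47^1*2621^1*268267^(  -  1 )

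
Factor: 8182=2^1*4091^1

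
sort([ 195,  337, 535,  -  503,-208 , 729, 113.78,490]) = [ - 503,-208, 113.78,195, 337, 490,  535, 729] 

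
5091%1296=1203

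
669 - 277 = 392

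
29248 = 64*457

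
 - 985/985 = -1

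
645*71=45795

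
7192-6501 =691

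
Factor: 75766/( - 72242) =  - 41^( -1)*43^1 = - 43/41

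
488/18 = 244/9 = 27.11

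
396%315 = 81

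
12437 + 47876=60313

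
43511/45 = 966+ 41/45 = 966.91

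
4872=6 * 812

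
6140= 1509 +4631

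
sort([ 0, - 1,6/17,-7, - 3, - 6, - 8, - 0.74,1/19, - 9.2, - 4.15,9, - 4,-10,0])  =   [  -  10, - 9.2, - 8, -7, - 6,-4.15, - 4,- 3, - 1,-0.74,0,0,1/19,6/17,9]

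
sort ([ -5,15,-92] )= [  -  92  , - 5,  15]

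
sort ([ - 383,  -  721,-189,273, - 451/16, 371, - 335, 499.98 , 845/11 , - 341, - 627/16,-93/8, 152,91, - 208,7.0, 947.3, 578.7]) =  [ - 721,-383,- 341, - 335,-208, - 189,-627/16 , - 451/16,  -  93/8,7.0,845/11,91, 152, 273, 371, 499.98,578.7, 947.3 ] 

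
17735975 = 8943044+8792931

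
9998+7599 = 17597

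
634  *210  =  133140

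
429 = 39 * 11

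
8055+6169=14224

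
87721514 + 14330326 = 102051840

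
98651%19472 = 1291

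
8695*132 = 1147740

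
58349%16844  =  7817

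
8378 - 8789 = - 411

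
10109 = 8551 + 1558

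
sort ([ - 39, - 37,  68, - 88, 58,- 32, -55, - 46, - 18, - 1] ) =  [ - 88 ,-55, - 46, - 39, - 37,- 32,- 18, -1, 58, 68]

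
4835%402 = 11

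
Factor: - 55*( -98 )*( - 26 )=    - 2^2*5^1*7^2*11^1*13^1 = -140140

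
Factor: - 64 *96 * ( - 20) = 122880= 2^13*3^1*5^1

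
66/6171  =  2/187 = 0.01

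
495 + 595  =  1090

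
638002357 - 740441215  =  -102438858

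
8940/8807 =8940/8807 =1.02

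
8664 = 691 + 7973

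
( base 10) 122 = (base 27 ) 4e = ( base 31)3t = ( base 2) 1111010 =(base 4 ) 1322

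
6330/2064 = 1055/344 = 3.07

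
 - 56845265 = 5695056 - 62540321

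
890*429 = 381810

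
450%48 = 18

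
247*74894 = 18498818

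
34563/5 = 6912+3/5 = 6912.60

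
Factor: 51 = 3^1*17^1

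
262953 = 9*29217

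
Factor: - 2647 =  - 2647^1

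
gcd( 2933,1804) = 1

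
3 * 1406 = 4218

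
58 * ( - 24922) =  - 1445476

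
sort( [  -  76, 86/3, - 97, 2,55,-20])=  [ - 97, - 76, -20, 2, 86/3, 55 ] 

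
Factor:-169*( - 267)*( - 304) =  -13717392 = - 2^4 *3^1 * 13^2*19^1 * 89^1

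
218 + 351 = 569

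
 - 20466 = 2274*(-9) 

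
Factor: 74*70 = 2^2*5^1*7^1*37^1 =5180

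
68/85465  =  68/85465= 0.00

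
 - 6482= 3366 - 9848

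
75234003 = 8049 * 9347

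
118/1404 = 59/702 =0.08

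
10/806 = 5/403= 0.01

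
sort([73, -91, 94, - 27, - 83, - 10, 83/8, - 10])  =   [ - 91, - 83, - 27,-10 ,-10, 83/8, 73 , 94 ]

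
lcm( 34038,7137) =442494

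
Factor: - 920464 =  - 2^4*57529^1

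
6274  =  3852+2422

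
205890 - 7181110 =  - 6975220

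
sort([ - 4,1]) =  [ - 4, 1] 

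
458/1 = 458 = 458.00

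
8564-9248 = - 684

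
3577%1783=11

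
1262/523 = 1262/523 = 2.41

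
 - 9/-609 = 3/203 = 0.01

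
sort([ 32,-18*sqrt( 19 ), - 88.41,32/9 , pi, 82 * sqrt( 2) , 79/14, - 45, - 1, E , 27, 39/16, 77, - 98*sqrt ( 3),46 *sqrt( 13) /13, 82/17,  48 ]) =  [ - 98*sqrt(3), - 88.41, - 18*sqrt( 19), - 45 ,-1,39/16,E, pi,32/9,82/17,79/14, 46*sqrt(13)/13 , 27, 32 , 48,77,82* sqrt( 2)] 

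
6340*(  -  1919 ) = -12166460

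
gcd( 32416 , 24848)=16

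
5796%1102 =286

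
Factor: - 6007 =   -  6007^1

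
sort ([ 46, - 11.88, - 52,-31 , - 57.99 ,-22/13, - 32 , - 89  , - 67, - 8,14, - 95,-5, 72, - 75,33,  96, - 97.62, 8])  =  [-97.62 ,  -  95,-89, - 75,  -  67, - 57.99,-52, - 32,  -  31,-11.88,  -  8, - 5, - 22/13, 8 , 14,33 , 46,72,96]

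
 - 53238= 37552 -90790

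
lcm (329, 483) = 22701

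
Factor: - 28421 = -97^1 *293^1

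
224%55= 4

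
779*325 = 253175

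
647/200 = 3 + 47/200 = 3.23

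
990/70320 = 33/2344 =0.01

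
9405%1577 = 1520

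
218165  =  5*43633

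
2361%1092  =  177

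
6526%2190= 2146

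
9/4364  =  9/4364 = 0.00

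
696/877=696/877 = 0.79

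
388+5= 393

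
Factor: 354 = 2^1*3^1*59^1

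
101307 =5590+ 95717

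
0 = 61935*0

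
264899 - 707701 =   -  442802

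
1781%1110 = 671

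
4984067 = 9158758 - 4174691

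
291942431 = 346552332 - 54609901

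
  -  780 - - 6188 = 5408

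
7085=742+6343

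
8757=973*9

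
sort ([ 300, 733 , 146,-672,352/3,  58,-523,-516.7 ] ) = [ - 672 , - 523,-516.7 , 58, 352/3,146,300 , 733 ] 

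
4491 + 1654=6145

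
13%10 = 3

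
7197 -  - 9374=16571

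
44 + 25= 69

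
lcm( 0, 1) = 0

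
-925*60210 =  - 55694250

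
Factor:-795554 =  - 2^1*  73^1*5449^1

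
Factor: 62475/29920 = 2^(-5 )*3^1*5^1 * 7^2*11^( - 1) = 735/352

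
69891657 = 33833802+36057855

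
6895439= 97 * 71087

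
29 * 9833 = 285157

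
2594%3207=2594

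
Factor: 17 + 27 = 2^2 * 11^1 = 44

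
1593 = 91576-89983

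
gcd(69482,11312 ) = 14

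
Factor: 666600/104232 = 275/43 = 5^2*11^1*43^ ( - 1)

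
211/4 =211/4 = 52.75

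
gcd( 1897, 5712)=7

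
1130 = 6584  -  5454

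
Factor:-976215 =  - 3^1*5^1*151^1*431^1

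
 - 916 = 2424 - 3340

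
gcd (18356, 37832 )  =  4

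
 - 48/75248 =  - 1 + 4700/4703=- 0.00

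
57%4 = 1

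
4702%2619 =2083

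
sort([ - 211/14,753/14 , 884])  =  [ - 211/14, 753/14,884]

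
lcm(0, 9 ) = 0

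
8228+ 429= 8657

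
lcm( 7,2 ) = 14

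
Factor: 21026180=2^2*5^1*7^1*101^1*1487^1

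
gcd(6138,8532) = 18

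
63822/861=21274/287=   74.13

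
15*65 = 975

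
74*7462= 552188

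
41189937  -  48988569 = - 7798632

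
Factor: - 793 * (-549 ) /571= 3^2*13^1*61^2*571^( - 1 ) = 435357/571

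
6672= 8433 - 1761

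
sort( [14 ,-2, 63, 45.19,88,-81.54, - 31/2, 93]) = [-81.54, - 31/2, - 2, 14,45.19,63, 88, 93 ]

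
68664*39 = 2677896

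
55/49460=11/9892 = 0.00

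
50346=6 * 8391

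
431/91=431/91 = 4.74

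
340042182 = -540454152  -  -880496334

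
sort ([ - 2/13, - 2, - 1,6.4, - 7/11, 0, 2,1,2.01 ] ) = [ - 2, - 1,-7/11, - 2/13 , 0, 1, 2,2.01,6.4] 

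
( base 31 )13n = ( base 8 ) 2065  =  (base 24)1KL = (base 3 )1110220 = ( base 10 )1077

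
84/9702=2/231 = 0.01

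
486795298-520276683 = -33481385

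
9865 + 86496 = 96361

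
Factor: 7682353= 7^1 * 163^1*6733^1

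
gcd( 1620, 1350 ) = 270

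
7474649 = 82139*91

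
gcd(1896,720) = 24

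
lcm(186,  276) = 8556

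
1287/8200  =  1287/8200 = 0.16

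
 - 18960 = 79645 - 98605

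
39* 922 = 35958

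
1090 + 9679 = 10769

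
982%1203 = 982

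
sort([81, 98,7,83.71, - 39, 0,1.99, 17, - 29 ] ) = [ - 39,- 29,0, 1.99, 7,17,81,  83.71, 98] 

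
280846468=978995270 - 698148802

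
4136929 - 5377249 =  - 1240320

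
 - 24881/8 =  - 24881/8 = -  3110.12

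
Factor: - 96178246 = - 2^1*401^1*119923^1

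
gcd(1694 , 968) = 242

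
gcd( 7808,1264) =16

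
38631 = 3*12877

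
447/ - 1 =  - 447+ 0/1 = - 447.00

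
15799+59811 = 75610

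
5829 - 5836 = -7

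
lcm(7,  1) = 7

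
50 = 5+45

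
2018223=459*4397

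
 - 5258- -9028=3770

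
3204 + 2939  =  6143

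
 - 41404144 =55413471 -96817615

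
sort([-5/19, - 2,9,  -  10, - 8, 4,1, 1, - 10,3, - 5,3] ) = [ - 10 , - 10, - 8,-5,  -  2,-5/19, 1, 1, 3, 3,4,9] 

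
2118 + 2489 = 4607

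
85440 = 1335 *64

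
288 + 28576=28864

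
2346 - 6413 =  - 4067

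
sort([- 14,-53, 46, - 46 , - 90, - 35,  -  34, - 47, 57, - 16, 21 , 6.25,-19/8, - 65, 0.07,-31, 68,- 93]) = [ - 93, - 90, - 65, - 53, - 47, - 46, - 35, - 34, - 31, - 16,- 14, - 19/8, 0.07, 6.25, 21 , 46, 57, 68] 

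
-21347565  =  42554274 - 63901839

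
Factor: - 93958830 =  - 2^1*3^2*5^1*7^1 * 17^1*31^1*283^1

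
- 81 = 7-88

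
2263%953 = 357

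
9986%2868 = 1382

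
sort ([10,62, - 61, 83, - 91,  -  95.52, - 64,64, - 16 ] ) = [ - 95.52 , -91,-64,  -  61,-16 , 10, 62 , 64,  83 ]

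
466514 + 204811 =671325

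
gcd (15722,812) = 14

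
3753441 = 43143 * 87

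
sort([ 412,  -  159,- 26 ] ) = [ - 159, - 26,  412 ] 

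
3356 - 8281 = -4925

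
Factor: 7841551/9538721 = 641^ ( -1 )*647^(  -  1) * 340937^1 = 340937/414727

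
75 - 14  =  61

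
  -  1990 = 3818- 5808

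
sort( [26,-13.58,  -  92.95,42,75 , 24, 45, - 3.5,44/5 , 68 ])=[ - 92.95, - 13.58, - 3.5,44/5,24, 26,  42, 45, 68 , 75 ]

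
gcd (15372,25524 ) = 36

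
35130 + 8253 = 43383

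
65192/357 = 182 + 218/357 = 182.61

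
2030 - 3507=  - 1477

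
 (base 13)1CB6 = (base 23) 864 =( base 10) 4374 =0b1000100010110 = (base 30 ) 4PO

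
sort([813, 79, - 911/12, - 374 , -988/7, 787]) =[ - 374,  -  988/7,  -  911/12, 79,787,813 ] 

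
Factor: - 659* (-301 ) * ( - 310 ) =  - 2^1*5^1*  7^1*31^1*43^1*659^1=- 61491290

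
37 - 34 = 3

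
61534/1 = 61534 =61534.00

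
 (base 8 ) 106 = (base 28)2E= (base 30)2A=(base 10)70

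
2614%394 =250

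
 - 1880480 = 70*( - 26864)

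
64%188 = 64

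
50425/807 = 62 + 391/807 = 62.48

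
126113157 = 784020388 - 657907231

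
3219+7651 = 10870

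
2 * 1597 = 3194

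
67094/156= 33547/78 = 430.09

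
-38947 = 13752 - 52699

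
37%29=8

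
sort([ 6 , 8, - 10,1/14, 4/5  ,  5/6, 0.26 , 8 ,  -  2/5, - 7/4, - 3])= [ - 10, - 3, - 7/4 , - 2/5 , 1/14,0.26, 4/5, 5/6 , 6, 8, 8] 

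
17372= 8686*2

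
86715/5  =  17343= 17343.00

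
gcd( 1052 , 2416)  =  4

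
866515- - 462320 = 1328835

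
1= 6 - 5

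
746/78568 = 373/39284 = 0.01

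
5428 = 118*46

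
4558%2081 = 396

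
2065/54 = 38 +13/54 = 38.24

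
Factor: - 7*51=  - 3^1 * 7^1*17^1 = -357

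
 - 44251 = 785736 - 829987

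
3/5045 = 3/5045 = 0.00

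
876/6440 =219/1610 = 0.14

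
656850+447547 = 1104397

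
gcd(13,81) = 1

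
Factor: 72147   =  3^1 *24049^1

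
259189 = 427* 607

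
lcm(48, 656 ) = 1968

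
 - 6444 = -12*537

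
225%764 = 225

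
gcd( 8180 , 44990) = 4090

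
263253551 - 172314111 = 90939440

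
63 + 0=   63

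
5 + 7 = 12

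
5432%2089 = 1254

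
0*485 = 0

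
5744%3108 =2636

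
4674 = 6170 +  - 1496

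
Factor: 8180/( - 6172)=- 5^1*409^1 * 1543^( - 1 ) = - 2045/1543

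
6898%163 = 52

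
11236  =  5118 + 6118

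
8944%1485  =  34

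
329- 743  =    -  414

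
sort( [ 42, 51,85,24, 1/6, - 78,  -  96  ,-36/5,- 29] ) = [ - 96,-78,-29, - 36/5, 1/6, 24,42, 51,85 ] 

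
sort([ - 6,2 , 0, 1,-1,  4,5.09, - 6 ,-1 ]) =[ - 6, - 6, - 1, - 1, 0, 1, 2,4, 5.09]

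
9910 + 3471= 13381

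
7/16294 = 7/16294 = 0.00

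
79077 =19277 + 59800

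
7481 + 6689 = 14170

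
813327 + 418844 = 1232171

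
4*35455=141820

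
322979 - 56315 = 266664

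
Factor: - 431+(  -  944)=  - 5^3 * 11^1= - 1375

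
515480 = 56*9205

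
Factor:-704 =- 2^6*11^1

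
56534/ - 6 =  - 28267/3 = - 9422.33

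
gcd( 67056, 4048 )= 176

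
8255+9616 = 17871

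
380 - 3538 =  - 3158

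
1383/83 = 1383/83= 16.66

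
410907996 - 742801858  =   - 331893862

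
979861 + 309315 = 1289176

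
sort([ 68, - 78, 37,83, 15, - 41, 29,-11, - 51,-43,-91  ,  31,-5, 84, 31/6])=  [-91,-78,-51, - 43 , -41, - 11,-5, 31/6, 15,29,31 , 37,68,83,84]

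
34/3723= 2/219 = 0.01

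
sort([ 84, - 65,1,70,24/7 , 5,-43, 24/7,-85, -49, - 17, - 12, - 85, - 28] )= [ - 85, - 85, - 65 , - 49, - 43, - 28, - 17, - 12,1,24/7, 24/7,  5, 70, 84]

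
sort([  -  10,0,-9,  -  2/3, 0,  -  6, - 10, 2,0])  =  [-10, - 10,-9, - 6, - 2/3, 0, 0, 0, 2]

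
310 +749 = 1059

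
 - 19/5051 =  - 1 +5032/5051=- 0.00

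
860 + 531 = 1391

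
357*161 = 57477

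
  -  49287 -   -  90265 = 40978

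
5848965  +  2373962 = 8222927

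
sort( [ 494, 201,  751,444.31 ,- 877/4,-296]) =[  -  296, - 877/4,201, 444.31,494 , 751]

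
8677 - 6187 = 2490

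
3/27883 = 3/27883 = 0.00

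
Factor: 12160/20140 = 2^5*53^ ( - 1 )=32/53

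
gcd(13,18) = 1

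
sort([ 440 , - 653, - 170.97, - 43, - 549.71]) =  [  -  653, - 549.71,-170.97, - 43,440] 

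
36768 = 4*9192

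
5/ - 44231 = - 1 + 44226/44231=- 0.00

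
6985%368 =361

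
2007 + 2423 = 4430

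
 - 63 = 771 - 834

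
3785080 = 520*7279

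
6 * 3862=23172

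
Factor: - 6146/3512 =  - 7/4= - 2^ ( - 2)* 7^1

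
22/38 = 11/19 = 0.58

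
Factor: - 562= -2^1*281^1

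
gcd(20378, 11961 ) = 443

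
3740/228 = 935/57 = 16.40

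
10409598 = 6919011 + 3490587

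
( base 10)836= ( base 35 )nv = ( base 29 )SO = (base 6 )3512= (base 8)1504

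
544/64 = 8 + 1/2 = 8.50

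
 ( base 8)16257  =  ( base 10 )7343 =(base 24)chn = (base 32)75f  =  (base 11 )5576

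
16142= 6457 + 9685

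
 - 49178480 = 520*(-94574 )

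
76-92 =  - 16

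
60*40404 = 2424240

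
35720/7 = 5102 + 6/7=5102.86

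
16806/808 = 20 + 323/404= 20.80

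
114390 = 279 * 410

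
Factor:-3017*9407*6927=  - 3^1*7^1*23^1*409^1 *431^1*2309^1 = - 196594625913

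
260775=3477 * 75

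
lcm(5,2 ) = 10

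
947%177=62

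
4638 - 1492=3146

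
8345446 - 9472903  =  -1127457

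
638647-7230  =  631417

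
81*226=18306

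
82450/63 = 1308 + 46/63=1308.73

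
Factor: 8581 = 8581^1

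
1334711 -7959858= - 6625147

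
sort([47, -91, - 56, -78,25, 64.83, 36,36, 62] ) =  [ - 91, - 78, - 56,25,36, 36, 47, 62,64.83]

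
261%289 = 261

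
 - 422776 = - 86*4916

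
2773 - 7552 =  - 4779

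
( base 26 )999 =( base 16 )18b7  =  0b1100010110111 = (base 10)6327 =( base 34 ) 5G3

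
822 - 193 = 629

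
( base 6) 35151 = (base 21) b8g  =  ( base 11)3868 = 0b1001110101011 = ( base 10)5035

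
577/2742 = 577/2742=0.21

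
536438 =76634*7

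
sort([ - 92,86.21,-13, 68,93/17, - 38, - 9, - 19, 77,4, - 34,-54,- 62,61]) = [-92, - 62,  -  54 , - 38  , - 34,  -  19,-13, - 9, 4,93/17,61, 68,77, 86.21]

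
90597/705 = 128  +  119/235 = 128.51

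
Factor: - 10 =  - 2^1 *5^1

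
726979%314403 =98173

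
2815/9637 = 2815/9637 = 0.29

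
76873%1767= 892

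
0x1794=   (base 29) 754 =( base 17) 13F1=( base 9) 8246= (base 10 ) 6036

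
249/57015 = 83/19005 = 0.00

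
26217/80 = 327 + 57/80 = 327.71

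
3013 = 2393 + 620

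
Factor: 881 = 881^1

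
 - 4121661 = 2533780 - 6655441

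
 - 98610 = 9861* ( -10)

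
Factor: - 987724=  - 2^2*246931^1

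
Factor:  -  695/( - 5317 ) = 5^1*13^(-1 )*139^1*409^( -1 )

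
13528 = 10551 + 2977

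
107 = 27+80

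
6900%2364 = 2172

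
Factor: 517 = 11^1*47^1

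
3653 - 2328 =1325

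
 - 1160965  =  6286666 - 7447631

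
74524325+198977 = 74723302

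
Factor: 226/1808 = 1/8 = 2^( - 3)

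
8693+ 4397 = 13090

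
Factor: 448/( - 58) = -224/29 = -  2^5*7^1*29^( - 1 )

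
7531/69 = 109 + 10/69 = 109.14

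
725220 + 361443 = 1086663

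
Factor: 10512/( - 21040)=-657/1315 = - 3^2*5^ ( - 1 )*73^1*263^( - 1) 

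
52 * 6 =312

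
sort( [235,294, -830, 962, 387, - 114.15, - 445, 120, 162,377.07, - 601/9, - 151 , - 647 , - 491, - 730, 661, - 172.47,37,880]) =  [ - 830, - 730, - 647,-491, - 445, - 172.47, - 151, - 114.15,- 601/9,  37, 120,162,235 , 294, 377.07,387 , 661, 880, 962 ]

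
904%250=154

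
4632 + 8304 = 12936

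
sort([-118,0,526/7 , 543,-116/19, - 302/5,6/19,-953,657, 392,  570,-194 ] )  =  [ -953, - 194, - 118,-302/5, - 116/19,0,  6/19,526/7,392,543,570 , 657]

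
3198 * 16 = 51168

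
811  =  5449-4638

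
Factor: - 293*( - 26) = 2^1*13^1*293^1 = 7618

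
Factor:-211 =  - 211^1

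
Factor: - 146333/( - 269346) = 2^(-1 )*3^( - 1 )*  7^( - 1)*11^ ( - 1 )*  251^1 = 251/462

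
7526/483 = 7526/483 = 15.58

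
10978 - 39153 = - 28175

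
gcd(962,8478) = 2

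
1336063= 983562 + 352501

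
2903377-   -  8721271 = 11624648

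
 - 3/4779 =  - 1/1593   =  - 0.00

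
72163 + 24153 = 96316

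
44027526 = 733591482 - 689563956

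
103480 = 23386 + 80094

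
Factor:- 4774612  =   - 2^2*1193653^1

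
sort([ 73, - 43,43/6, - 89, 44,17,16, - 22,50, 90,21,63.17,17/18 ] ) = [ - 89, - 43, - 22 , 17/18, 43/6,16, 17,21,44, 50,63.17,73, 90]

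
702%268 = 166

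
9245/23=9245/23 = 401.96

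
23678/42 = 11839/21 =563.76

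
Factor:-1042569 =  - 3^2*11^1*10531^1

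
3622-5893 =-2271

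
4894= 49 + 4845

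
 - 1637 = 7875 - 9512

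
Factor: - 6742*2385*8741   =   - 140552395470 = - 2^1 * 3^2*5^1 * 53^1 *3371^1*8741^1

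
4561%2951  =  1610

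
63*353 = 22239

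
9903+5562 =15465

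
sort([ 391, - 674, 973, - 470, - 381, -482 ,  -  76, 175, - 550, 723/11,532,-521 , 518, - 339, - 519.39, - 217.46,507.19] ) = [ - 674, - 550, - 521, - 519.39,  -  482  , - 470, - 381, - 339,-217.46, - 76 , 723/11, 175,391,507.19, 518 , 532, 973]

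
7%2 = 1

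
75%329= 75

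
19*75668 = 1437692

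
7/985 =7/985 = 0.01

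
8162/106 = 77 =77.00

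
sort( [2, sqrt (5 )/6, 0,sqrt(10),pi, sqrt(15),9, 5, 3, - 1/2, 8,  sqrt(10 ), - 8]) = [ - 8, - 1/2,0 , sqrt( 5)/6, 2,3, pi, sqrt(10), sqrt(10 ),sqrt(15 ), 5 , 8, 9] 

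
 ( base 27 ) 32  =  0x53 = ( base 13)65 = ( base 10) 83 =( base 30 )2n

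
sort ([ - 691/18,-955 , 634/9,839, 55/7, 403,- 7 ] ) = [ - 955, - 691/18, - 7,55/7,634/9, 403 , 839 ]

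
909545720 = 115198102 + 794347618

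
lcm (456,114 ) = 456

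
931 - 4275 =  - 3344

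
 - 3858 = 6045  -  9903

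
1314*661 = 868554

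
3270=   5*654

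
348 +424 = 772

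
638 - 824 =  - 186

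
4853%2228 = 397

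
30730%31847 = 30730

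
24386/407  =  59 +373/407 = 59.92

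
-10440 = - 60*174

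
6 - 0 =6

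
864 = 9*96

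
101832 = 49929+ 51903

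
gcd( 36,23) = 1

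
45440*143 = 6497920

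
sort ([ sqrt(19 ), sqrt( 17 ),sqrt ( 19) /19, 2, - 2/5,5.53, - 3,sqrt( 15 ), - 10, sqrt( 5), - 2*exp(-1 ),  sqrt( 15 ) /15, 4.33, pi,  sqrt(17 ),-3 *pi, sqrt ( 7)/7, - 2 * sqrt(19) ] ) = [ - 10, - 3*pi, - 2*sqrt(19 ), - 3, - 2*exp( - 1),  -  2/5,sqrt( 19 ) /19,sqrt(15 ) /15, sqrt( 7) /7, 2, sqrt(5 ), pi, sqrt ( 15), sqrt ( 17 ), sqrt( 17), 4.33, sqrt(19), 5.53] 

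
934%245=199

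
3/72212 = 3/72212 = 0.00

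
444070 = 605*734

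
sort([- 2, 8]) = [ - 2,8 ]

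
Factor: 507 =3^1*13^2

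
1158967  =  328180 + 830787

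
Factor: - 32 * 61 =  - 2^5*61^1 = -1952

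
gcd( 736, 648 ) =8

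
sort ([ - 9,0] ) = [ - 9,0]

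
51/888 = 17/296  =  0.06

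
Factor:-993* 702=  - 2^1*3^4*13^1*331^1 = - 697086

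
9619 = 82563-72944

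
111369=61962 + 49407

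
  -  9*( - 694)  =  6246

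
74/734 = 37/367 =0.10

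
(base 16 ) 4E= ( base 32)2e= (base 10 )78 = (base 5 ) 303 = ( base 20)3i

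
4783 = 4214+569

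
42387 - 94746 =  - 52359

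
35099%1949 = 17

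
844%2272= 844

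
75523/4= 75523/4 =18880.75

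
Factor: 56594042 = 2^1*727^1*38923^1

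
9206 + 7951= 17157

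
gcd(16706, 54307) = 1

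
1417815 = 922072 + 495743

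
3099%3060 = 39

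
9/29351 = 9/29351 = 0.00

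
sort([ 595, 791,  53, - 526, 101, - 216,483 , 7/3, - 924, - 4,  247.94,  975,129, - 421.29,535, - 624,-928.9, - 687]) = [ - 928.9, -924, - 687, - 624, - 526, - 421.29, - 216, - 4,7/3,53,  101, 129,  247.94,483,535 , 595,  791, 975] 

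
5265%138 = 21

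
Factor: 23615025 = 3^1*5^2*7^1*31^1*1451^1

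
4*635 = 2540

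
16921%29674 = 16921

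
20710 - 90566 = -69856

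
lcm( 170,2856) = 14280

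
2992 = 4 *748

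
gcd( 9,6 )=3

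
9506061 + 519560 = 10025621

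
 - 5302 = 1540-6842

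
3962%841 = 598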